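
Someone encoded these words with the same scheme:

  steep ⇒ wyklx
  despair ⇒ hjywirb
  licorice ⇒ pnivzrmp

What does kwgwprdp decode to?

graphite

Letter i (0-indexed) is shifted by i+4, so successive shifts are 4, 5, 6, ….
Decoding kwgwprdp: k−4=g, w−5=r, g−6=a, w−7=p, p−8=h, r−9=i, d−10=t, p−11=e.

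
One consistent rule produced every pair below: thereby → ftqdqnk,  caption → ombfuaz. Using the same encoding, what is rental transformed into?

Compare letters: t→f is +12, h→t is +12, e→q is +12 — a constant shift. This is a Caesar cipher with shift 12.
On rental: r+12=d, e+12=q, n+12=z, t+12=f, a+12=m, l+12=x.

dqzfmx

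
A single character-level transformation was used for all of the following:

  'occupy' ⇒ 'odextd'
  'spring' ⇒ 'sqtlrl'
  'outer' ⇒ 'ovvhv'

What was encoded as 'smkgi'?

In occupy: o→o is +0, c→d is +1, c→e is +2, u→x is +3 — the shift increases by 1 each position. Letter i (0-indexed) is shifted by i+0, so successive shifts are 0, 1, 2, ….
Reversing it on smkgi: s−0=s, m−1=l, k−2=i, g−3=d, i−4=e.

slide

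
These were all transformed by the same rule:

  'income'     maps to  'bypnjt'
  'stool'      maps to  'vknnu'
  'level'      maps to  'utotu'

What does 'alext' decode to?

i(8)→b(1) and n(13)→y(24) fit y≡15x+11 (mod 26); the inverse of 15 mod 26 is 7. Treating letters as 0–25, the rule is x ↦ 15x + 11 (mod 26).
Reversing it on alext: a(0)→7·(0−11)≡1=b; l(11)→7·(11−11)≡0=a; e(4)→7·(4−11)≡3=d; x(23)→7·(23−11)≡6=g; t(19)→7·(19−11)≡4=e (all mod 26).

badge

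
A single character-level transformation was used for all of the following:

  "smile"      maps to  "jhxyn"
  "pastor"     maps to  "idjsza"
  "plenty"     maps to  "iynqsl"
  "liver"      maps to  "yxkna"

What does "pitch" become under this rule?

This is an affine cipher: with a=0,…,z=25, each position x becomes (9x+3) mod 26.
On pitch: p(15)→9·15+3≡8=i; i(8)→9·8+3≡23=x; t(19)→9·19+3≡18=s; c(2)→9·2+3≡21=v; h(7)→9·7+3≡14=o (all mod 26).

ixsvo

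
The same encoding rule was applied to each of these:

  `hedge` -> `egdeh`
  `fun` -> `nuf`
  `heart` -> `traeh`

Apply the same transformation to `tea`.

It's just the letters in reverse order.
For tea: reverse → aet.

aet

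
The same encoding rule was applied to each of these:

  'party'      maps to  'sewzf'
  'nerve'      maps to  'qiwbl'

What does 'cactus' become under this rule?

fehzba

In party: p→s is +3, a→e is +4, r→w is +5, t→z is +6 — the shift increases by 1 each position. The shift increases by 1 at each position, starting from +3: 3, 4, 5, ….
For cactus: c+3=f, a+4=e, c+5=h, t+6=z, u+7=b, s+8=a.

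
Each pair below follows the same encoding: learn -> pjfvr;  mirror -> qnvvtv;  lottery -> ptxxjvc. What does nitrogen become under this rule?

The shift depends on letter class: consonant l→p is +4, but vowel e→j is +5. The rule splits by letter class: vowels +5, consonants +4.
Applying it to nitrogen: n(cons)+4=r, i(vowel)+5=n, t(cons)+4=x, r(cons)+4=v, o(vowel)+5=t, g(cons)+4=k, e(vowel)+5=j, n(cons)+4=r.

rnxvtkjr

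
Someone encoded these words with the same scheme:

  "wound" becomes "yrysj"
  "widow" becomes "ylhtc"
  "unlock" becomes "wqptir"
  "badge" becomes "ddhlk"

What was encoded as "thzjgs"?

reveal

Letter i (0-indexed) is shifted by i+2, so successive shifts are 2, 3, 4, ….
Decoding thzjgs: t−2=r, h−3=e, z−4=v, j−5=e, g−6=a, s−7=l.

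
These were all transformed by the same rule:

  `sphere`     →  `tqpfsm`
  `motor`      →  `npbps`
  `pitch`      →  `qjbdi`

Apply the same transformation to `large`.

mbzhf

Shifts by position in sphere: pos 0: s→t (+1), pos 1: p→q (+1), pos 2: h→p (+8), pos 3: e→f (+1), pos 4: r→s (+1), pos 5: e→m (+8) — repeating every 3. A repeating key of period 3 is used — shifts +1, +1, +8 over and over.
For large: l+1=m, a+1=b, r+8=z, g+1=h, e+1=f.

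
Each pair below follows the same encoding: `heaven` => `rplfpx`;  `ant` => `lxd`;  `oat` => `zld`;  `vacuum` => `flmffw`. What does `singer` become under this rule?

ctxqpb

The shift depends on letter class: consonant h→r is +10, but vowel e→p is +11. Vowels shift forward by 11 and consonants shift forward by 10.
On singer: s(cons)+10=c, i(vowel)+11=t, n(cons)+10=x, g(cons)+10=q, e(vowel)+11=p, r(cons)+10=b.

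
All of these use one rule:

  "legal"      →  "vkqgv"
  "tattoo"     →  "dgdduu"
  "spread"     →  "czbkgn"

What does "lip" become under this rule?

voz

The shift depends on letter class: consonant l→v is +10, but vowel e→k is +6. Vowels shift forward by 6 and consonants shift forward by 10.
For lip: l(cons)+10=v, i(vowel)+6=o, p(cons)+10=z.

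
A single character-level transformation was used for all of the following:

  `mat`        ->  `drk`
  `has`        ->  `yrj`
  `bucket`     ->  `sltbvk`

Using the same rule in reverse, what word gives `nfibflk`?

workout

Compare letters: m→d is +17, a→r is +17, t→k is +17 — a constant shift. This is a Caesar cipher with shift 17.
Decoding nfibflk: n−17=w, f−17=o, i−17=r, b−17=k, f−17=o, l−17=u, k−17=t.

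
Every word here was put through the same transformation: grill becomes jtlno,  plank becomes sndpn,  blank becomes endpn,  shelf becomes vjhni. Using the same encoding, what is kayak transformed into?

The shifts repeat in a cycle of length 2: positions 0,1,… shift by +3, +2, then the pattern repeats.
Applying it to kayak: k+3=n, a+2=c, y+3=b, a+2=c, k+3=n.

ncbcn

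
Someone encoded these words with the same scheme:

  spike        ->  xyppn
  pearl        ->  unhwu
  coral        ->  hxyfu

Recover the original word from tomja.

Shifts by position in spike: pos 0: s→x (+5), pos 1: p→y (+9), pos 2: i→p (+7), pos 3: k→p (+5), pos 4: e→n (+9) — repeating every 3. The shifts repeat in a cycle of length 3: positions 0,1,… shift by +5, +9, +7, then the pattern repeats.
Decoding tomja: t−5=o, o−9=f, m−7=f, j−5=e, a−9=r.

offer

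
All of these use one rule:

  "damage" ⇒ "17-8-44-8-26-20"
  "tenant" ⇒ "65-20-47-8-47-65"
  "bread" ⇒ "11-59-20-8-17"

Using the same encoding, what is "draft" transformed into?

Each letter becomes 3×(its alphabet position, a=1..z=26) + 5.
Applying it to draft: d=4→17, r=18→59, a=1→8, f=6→23, t=20→65.

17-59-8-23-65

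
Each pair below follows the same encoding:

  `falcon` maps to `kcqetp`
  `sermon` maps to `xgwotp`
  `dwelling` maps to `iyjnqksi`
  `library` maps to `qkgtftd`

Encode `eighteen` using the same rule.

It's a Vigenère-style cipher with numeric key [5,2]: position i shifts by key[i mod 2].
For eighteen: e+5=j, i+2=k, g+5=l, h+2=j, t+5=y, e+2=g, e+5=j, n+2=p.

jkljygjp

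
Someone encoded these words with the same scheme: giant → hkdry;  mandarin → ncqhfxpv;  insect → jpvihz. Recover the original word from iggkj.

Each letter shifts forward by (position + 1), i.e. 1, 2, 3, … — the shift grows by one for each successive letter.
Reversing it on iggkj: i−1=h, g−2=e, g−3=d, k−4=g, j−5=e.

hedge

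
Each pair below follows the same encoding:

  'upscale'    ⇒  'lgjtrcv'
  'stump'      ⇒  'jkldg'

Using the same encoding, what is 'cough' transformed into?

Compare letters: u→l is +17, p→g is +17, s→j is +17 — a constant shift. It's a constant shift of +17 (ROT17).
For cough: c+17=t, o+17=f, u+17=l, g+17=x, h+17=y.

tflxy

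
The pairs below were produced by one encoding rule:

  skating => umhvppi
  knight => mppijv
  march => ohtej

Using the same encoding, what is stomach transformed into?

uvvohej

The shift depends on letter class: consonant s→u is +2, but vowel a→h is +7. Two shifts are in play — +7 for a/e/i/o/u, +2 for every other letter.
For stomach: s(cons)+2=u, t(cons)+2=v, o(vowel)+7=v, m(cons)+2=o, a(vowel)+7=h, c(cons)+2=e, h(cons)+2=j.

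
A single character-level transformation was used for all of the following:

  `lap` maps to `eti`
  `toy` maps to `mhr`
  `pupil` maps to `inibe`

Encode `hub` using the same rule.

Compare letters: l→e is +19, a→t is +19, p→i is +19 — a constant shift. Each letter is shifted forward by 19 in the alphabet (a Caesar shift of +19).
On hub: h+19=a, u+19=n, b+19=u.

anu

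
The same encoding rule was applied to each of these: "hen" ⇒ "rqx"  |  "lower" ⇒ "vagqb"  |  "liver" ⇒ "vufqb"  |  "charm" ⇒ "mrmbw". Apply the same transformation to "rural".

bgbmv

The shift depends on letter class: consonant h→r is +10, but vowel e→q is +12. The rule splits by letter class: vowels +12, consonants +10.
On rural: r(cons)+10=b, u(vowel)+12=g, r(cons)+10=b, a(vowel)+12=m, l(cons)+10=v.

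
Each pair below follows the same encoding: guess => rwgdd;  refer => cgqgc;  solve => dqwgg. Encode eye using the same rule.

gjg

The shift depends on letter class: consonant g→r is +11, but vowel u→w is +2. The rule splits by letter class: vowels +2, consonants +11.
On eye: e(vowel)+2=g, y(cons)+11=j, e(vowel)+2=g.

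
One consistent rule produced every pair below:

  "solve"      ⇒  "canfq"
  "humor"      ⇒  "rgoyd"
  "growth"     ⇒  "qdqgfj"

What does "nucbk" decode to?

diary

Shifts by position in solve: pos 0: s→c (+10), pos 1: o→a (+12), pos 2: l→n (+2), pos 3: v→f (+10), pos 4: e→q (+12) — repeating every 3. It's a Vigenère-style cipher with numeric key [10,12,2]: position i shifts by key[i mod 3].
Undoing it on nucbk: n−10=d, u−12=i, c−2=a, b−10=r, k−12=y.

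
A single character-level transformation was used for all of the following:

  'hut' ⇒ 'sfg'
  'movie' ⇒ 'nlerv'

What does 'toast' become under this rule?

glzhg

This is the alphabet-reversal cipher (Atbash): a becomes z, b becomes y, etc.
For toast: t↔g, o↔l, a↔z, s↔h, t↔g.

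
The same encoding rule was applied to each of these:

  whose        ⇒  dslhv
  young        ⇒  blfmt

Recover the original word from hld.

Each pair mirrors across the alphabet (w↔d, h↔s, o↔l): positions sum to 25. This is the alphabet-reversal cipher (Atbash): a becomes z, b becomes y, etc.
Decoding hld: h↔s, l↔o, d↔w.

sow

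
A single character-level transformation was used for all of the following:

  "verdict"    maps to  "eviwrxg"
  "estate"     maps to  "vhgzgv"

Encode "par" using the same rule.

kzi

Each pair mirrors across the alphabet (v↔e, e↔v, r↔i): positions sum to 25. This is the alphabet-reversal cipher (Atbash): a becomes z, b becomes y, etc.
For par: p↔k, a↔z, r↔i.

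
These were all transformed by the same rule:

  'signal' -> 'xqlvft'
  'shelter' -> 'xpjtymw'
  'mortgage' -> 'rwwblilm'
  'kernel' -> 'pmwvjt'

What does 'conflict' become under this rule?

hwsnqqhb

Shifts by position in signal: pos 0: s→x (+5), pos 1: i→q (+8), pos 2: g→l (+5), pos 3: n→v (+8) — repeating every 2. The shifts repeat in a cycle of length 2: positions 0,1,… shift by +5, +8, then the pattern repeats.
On conflict: c+5=h, o+8=w, n+5=s, f+8=n, l+5=q, i+8=q, c+5=h, t+8=b.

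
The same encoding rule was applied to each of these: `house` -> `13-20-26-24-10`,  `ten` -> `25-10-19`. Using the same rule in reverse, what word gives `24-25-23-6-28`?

straw

h is letter #8 and maps to 13: an offset of 5. The number is (letter's place in the alphabet, a=1) + 5.
Undoing it on 24-25-23-6-28: 24→(24−5)÷1=19=s, 25→(25−5)÷1=20=t, 23→(23−5)÷1=18=r, 6→(6−5)÷1=1=a, 28→(28−5)÷1=23=w.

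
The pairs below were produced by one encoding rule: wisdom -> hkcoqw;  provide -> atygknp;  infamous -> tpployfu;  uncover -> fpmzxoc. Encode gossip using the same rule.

It's a Vigenère-style cipher with numeric key [11,2,10]: position i shifts by key[i mod 3].
Applying it to gossip: g+11=r, o+2=q, s+10=c, s+11=d, i+2=k, p+10=z.

rqcdkz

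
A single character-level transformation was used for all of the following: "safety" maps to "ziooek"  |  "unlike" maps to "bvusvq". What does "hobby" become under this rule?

owklj

In safety: s→z is +7, a→i is +8, f→o is +9, e→o is +10 — the shift increases by 1 each position. The shift increases by 1 at each position, starting from +7: 7, 8, 9, ….
Applying it to hobby: h+7=o, o+8=w, b+9=k, b+10=l, y+11=j.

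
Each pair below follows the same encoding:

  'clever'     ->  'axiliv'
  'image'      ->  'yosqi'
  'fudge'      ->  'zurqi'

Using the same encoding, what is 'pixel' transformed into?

nytix

Treating letters as 0–25, the rule is x ↦ 17x + 18 (mod 26).
Applying it to pixel: p(15)→17·15+18≡13=n; i(8)→17·8+18≡24=y; x(23)→17·23+18≡19=t; e(4)→17·4+18≡8=i; l(11)→17·11+18≡23=x (all mod 26).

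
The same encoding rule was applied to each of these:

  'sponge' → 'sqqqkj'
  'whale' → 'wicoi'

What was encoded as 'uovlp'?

until

In sponge: s→s is +0, p→q is +1, o→q is +2, n→q is +3 — the shift increases by 1 each position. Each letter shifts forward by its position index (0, 1, 2, …) — the shift grows by one for each successive letter.
Decoding uovlp: u−0=u, o−1=n, v−2=t, l−3=i, p−4=l.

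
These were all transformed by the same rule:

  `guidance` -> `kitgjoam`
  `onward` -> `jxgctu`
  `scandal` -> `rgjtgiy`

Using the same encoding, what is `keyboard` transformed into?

The output letters match the input read backwards, each shifted +6: guidance reversed is ecnadiug. The word is reversed, then every letter is shifted forward by 6.
For keyboard: reverse → draobyek; then shift: d+6=j, r+6=x, a+6=g, o+6=u, b+6=h, y+6=e, e+6=k, k+6=q.

jxguhekq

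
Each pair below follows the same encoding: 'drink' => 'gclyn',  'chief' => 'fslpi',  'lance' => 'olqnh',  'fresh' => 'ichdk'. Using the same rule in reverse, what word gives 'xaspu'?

It's a Vigenère-style cipher with numeric key [3,11]: position i shifts by key[i mod 2].
Reversing it on xaspu: x−3=u, a−11=p, s−3=p, p−11=e, u−3=r.

upper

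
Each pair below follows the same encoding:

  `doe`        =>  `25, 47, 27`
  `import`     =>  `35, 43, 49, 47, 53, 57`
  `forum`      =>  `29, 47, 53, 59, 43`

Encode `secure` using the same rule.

d(#4)→25 and o(#15)→47: differences scale by 2, so n = 2·pos + 17. With a=1..z=26, the number is 2·pos + 17.
For secure: s=19→55, e=5→27, c=3→23, u=21→59, r=18→53, e=5→27.

55, 27, 23, 59, 53, 27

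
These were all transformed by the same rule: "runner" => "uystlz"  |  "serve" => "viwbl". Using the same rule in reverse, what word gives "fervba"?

Letter i (0-indexed) is shifted by i+3, so successive shifts are 3, 4, 5, ….
Decoding fervba: f−3=c, e−4=a, r−5=m, v−6=p, b−7=u, a−8=s.

campus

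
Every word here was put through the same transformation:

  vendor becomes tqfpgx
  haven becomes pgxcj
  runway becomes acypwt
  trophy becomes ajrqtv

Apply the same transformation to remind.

fpkogt

The output letters match the input read backwards, each shifted +2: vendor reversed is rodnev. The word is reversed, then every letter is shifted forward by 2.
Applying it to remind: reverse → dnimer; then shift: d+2=f, n+2=p, i+2=k, m+2=o, e+2=g, r+2=t.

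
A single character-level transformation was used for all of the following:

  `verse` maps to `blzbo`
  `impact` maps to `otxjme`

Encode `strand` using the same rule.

In verse: v→b is +6, e→l is +7, r→z is +8, s→b is +9 — the shift increases by 1 each position. Each letter shifts forward by (position + 6), i.e. 6, 7, 8, … — the shift grows by one for each successive letter.
On strand: s+6=y, t+7=a, r+8=z, a+9=j, n+10=x, d+11=o.

yazjxo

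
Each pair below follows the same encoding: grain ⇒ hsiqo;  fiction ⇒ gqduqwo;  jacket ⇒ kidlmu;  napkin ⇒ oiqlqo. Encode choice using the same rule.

Vowels shift forward by 8 and consonants shift forward by 1.
On choice: c(cons)+1=d, h(cons)+1=i, o(vowel)+8=w, i(vowel)+8=q, c(cons)+1=d, e(vowel)+8=m.

diwqdm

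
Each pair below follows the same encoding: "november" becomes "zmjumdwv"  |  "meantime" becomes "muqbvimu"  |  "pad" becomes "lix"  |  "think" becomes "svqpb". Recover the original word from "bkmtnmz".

Read the word backwards and shift each letter +8.
Decoding bkmtnmz: shift back: b−8=t, k−8=c, m−8=e, t−8=l, n−8=f, m−8=e, z−8=r → tcelfer; then reverse → reflect.

reflect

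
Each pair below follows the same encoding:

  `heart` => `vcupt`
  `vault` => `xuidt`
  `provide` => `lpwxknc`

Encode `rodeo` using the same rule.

pwncw

h(7)→v(21) and e(4)→c(2) fit y≡15x+20 (mod 26); the inverse of 15 mod 26 is 7. This is an affine cipher: with a=0,…,z=25, each position x becomes (15x+20) mod 26.
For rodeo: r(17)→15·17+20≡15=p; o(14)→15·14+20≡22=w; d(3)→15·3+20≡13=n; e(4)→15·4+20≡2=c; o(14)→15·14+20≡22=w (all mod 26).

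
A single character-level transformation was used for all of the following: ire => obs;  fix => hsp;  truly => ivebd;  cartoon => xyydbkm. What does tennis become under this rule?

The output letters match the input read backwards, each shifted +10: ire reversed is eri. The word is reversed, then every letter is shifted forward by 10.
For tennis: reverse → sinnet; then shift: s+10=c, i+10=s, n+10=x, n+10=x, e+10=o, t+10=d.

csxxod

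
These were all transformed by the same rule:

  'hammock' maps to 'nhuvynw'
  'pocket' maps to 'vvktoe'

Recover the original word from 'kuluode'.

endless

The shift increases by 1 at each position, starting from +6: 6, 7, 8, ….
Decoding kuluode: k−6=e, u−7=n, l−8=d, u−9=l, o−10=e, d−11=s, e−12=s.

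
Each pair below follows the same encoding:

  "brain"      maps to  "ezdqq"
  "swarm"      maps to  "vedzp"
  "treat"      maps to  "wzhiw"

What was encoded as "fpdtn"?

chalk

Shifts by position in brain: pos 0: b→e (+3), pos 1: r→z (+8), pos 2: a→d (+3), pos 3: i→q (+8) — repeating every 2. The shifts repeat in a cycle of length 2: positions 0,1,… shift by +3, +8, then the pattern repeats.
Undoing it on fpdtn: f−3=c, p−8=h, d−3=a, t−8=l, n−3=k.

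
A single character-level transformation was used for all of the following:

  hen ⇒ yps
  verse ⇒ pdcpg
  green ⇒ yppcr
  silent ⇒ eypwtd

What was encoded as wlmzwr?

Two steps: reverse the string, then apply a Caesar shift of +11.
Reversing it on wlmzwr: shift back: w−11=l, l−11=a, m−11=b, z−11=o, w−11=l, r−11=g → labolg; then reverse → global.

global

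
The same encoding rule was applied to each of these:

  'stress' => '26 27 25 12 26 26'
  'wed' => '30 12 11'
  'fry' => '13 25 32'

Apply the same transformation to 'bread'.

9 25 12 8 11

Letters become their 1-based position plus 7 (so a→8, b→9, …).
On bread: b=2→9, r=18→25, e=5→12, a=1→8, d=4→11.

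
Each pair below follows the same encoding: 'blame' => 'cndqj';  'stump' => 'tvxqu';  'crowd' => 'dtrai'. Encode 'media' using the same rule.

In blame: b→c is +1, l→n is +2, a→d is +3, m→q is +4 — the shift increases by 1 each position. Each letter shifts forward by (position + 1), i.e. 1, 2, 3, … — the shift grows by one for each successive letter.
On media: m+1=n, e+2=g, d+3=g, i+4=m, a+5=f.

nggmf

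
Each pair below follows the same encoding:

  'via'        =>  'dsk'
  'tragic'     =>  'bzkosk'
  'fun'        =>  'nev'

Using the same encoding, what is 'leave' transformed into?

tokdo

Vowels shift forward by 10 and consonants shift forward by 8.
Applying it to leave: l(cons)+8=t, e(vowel)+10=o, a(vowel)+10=k, v(cons)+8=d, e(vowel)+10=o.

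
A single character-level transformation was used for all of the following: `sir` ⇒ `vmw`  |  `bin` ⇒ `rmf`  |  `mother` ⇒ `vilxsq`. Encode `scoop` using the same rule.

The word is reversed, then every letter is shifted forward by 4.
Applying it to scoop: reverse → poocs; then shift: p+4=t, o+4=s, o+4=s, c+4=g, s+4=w.

tssgw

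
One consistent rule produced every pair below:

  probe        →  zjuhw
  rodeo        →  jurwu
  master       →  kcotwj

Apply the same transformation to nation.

Treating letters as 0–25, the rule is x ↦ 5x + 2 (mod 26).
On nation: n(13)→5·13+2≡15=p; a(0)→5·0+2≡2=c; t(19)→5·19+2≡19=t; i(8)→5·8+2≡16=q; o(14)→5·14+2≡20=u; n(13)→5·13+2≡15=p (all mod 26).

pctqup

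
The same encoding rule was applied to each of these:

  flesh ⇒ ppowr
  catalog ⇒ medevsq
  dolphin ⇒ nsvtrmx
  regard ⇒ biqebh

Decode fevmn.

It's a Vigenère-style cipher with numeric key [10,4]: position i shifts by key[i mod 2].
Decoding fevmn: f−10=v, e−4=a, v−10=l, m−4=i, n−10=d.

valid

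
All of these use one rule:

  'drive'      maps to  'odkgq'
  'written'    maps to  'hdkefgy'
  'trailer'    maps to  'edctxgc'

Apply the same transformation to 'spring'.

Shifts by position in drive: pos 0: d→o (+11), pos 1: r→d (+12), pos 2: i→k (+2), pos 3: v→g (+11), pos 4: e→q (+12) — repeating every 3. It's a Vigenère-style cipher with numeric key [11,12,2]: position i shifts by key[i mod 3].
For spring: s+11=d, p+12=b, r+2=t, i+11=t, n+12=z, g+2=i.

dbttzi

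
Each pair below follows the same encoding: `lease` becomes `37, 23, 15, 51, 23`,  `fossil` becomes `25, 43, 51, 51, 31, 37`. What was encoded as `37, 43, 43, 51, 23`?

loose

l(#12)→37 and e(#5)→23: differences scale by 2, so n = 2·pos + 13. With a=1..z=26, the number is 2·pos + 13.
Undoing it on 37, 43, 43, 51, 23: 37→(37−13)÷2=12=l, 43→(43−13)÷2=15=o, 43→(43−13)÷2=15=o, 51→(51−13)÷2=19=s, 23→(23−13)÷2=5=e.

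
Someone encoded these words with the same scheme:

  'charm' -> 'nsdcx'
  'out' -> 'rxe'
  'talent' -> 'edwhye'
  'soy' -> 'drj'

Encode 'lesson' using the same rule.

The shift depends on letter class: consonant c→n is +11, but vowel a→d is +3. The rule splits by letter class: vowels +3, consonants +11.
For lesson: l(cons)+11=w, e(vowel)+3=h, s(cons)+11=d, s(cons)+11=d, o(vowel)+3=r, n(cons)+11=y.

whddry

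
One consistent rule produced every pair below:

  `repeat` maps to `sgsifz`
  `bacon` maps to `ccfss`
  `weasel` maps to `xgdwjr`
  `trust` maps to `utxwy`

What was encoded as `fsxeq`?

Each letter shifts forward by (position + 1), i.e. 1, 2, 3, … — the shift grows by one for each successive letter.
Reversing it on fsxeq: f−1=e, s−2=q, x−3=u, e−4=a, q−5=l.

equal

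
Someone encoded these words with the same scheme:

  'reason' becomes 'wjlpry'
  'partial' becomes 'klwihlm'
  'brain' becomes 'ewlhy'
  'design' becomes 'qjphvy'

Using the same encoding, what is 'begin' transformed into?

r(17)→w(22) and e(4)→j(9) fit y≡19x+11 (mod 26); the inverse of 19 mod 26 is 11. Treating letters as 0–25, the rule is x ↦ 19x + 11 (mod 26).
On begin: b(1)→19·1+11≡4=e; e(4)→19·4+11≡9=j; g(6)→19·6+11≡21=v; i(8)→19·8+11≡7=h; n(13)→19·13+11≡24=y (all mod 26).

ejvhy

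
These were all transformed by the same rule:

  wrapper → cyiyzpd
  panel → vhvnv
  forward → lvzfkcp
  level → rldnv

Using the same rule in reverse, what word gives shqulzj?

Each letter shifts forward by (position + 6), i.e. 6, 7, 8, … — the shift grows by one for each successive letter.
Reversing it on shqulzj: s−6=m, h−7=a, q−8=i, u−9=l, l−10=b, z−11=o, j−12=x.

mailbox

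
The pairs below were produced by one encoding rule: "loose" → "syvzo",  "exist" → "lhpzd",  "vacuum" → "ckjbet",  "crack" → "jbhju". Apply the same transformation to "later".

Shifts by position in loose: pos 0: l→s (+7), pos 1: o→y (+10), pos 2: o→v (+7), pos 3: s→z (+7), pos 4: e→o (+10) — repeating every 3. The shifts repeat in a cycle of length 3: positions 0,1,… shift by +7, +10, +7, then the pattern repeats.
On later: l+7=s, a+10=k, t+7=a, e+7=l, r+10=b.

skalb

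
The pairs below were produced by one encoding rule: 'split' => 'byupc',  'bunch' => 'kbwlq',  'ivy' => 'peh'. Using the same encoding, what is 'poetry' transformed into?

yvlcah

The shift depends on letter class: consonant s→b is +9, but vowel i→p is +7. Vowels shift forward by 7 and consonants shift forward by 9.
For poetry: p(cons)+9=y, o(vowel)+7=v, e(vowel)+7=l, t(cons)+9=c, r(cons)+9=a, y(cons)+9=h.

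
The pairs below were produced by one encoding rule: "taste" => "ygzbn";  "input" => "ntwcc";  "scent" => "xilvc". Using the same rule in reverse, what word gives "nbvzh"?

In taste: t→y is +5, a→g is +6, s→z is +7, t→b is +8 — the shift increases by 1 each position. Each letter shifts forward by (position + 5), i.e. 5, 6, 7, … — the shift grows by one for each successive letter.
Undoing it on nbvzh: n−5=i, b−6=v, v−7=o, z−8=r, h−9=y.

ivory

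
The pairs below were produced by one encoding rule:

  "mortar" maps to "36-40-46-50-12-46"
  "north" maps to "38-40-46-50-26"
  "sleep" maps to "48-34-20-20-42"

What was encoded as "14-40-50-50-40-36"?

bottom

m(#13)→36 and o(#15)→40: differences scale by 2, so n = 2·pos + 10. The formula is n = 2×(alphabet index, a=1) + 10.
Reversing it on 14-40-50-50-40-36: 14→(14−10)÷2=2=b, 40→(40−10)÷2=15=o, 50→(50−10)÷2=20=t, 50→(50−10)÷2=20=t, 40→(40−10)÷2=15=o, 36→(36−10)÷2=13=m.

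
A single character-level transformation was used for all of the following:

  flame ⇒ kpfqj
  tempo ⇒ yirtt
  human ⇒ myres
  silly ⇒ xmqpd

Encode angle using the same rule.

Shifts by position in flame: pos 0: f→k (+5), pos 1: l→p (+4), pos 2: a→f (+5), pos 3: m→q (+4) — repeating every 2. It's a Vigenère-style cipher with numeric key [5,4]: position i shifts by key[i mod 2].
Applying it to angle: a+5=f, n+4=r, g+5=l, l+4=p, e+5=j.

frlpj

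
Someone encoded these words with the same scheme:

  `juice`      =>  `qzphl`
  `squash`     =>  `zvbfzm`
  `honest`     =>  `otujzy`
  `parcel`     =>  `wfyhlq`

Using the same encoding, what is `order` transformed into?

vwkjy

Shifts by position in juice: pos 0: j→q (+7), pos 1: u→z (+5), pos 2: i→p (+7), pos 3: c→h (+5) — repeating every 2. It's a Vigenère-style cipher with numeric key [7,5]: position i shifts by key[i mod 2].
For order: o+7=v, r+5=w, d+7=k, e+5=j, r+7=y.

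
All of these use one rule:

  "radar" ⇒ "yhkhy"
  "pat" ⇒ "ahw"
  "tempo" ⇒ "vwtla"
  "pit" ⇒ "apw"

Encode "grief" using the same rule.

The output letters match the input read backwards, each shifted +7: radar reversed is radar. Read the word backwards and shift each letter +7.
On grief: reverse → feirg; then shift: f+7=m, e+7=l, i+7=p, r+7=y, g+7=n.

mlpyn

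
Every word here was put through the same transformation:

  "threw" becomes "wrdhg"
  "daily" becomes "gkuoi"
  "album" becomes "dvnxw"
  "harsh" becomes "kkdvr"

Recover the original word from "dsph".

aide

Shifts by position in threw: pos 0: t→w (+3), pos 1: h→r (+10), pos 2: r→d (+12), pos 3: e→h (+3), pos 4: w→g (+10) — repeating every 3. It's a Vigenère-style cipher with numeric key [3,10,12]: position i shifts by key[i mod 3].
Undoing it on dsph: d−3=a, s−10=i, p−12=d, h−3=e.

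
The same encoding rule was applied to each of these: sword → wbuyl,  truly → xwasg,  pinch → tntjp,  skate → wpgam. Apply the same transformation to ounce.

sztjm

In sword: s→w is +4, w→b is +5, o→u is +6, r→y is +7 — the shift increases by 1 each position. Letter i (0-indexed) is shifted by i+4, so successive shifts are 4, 5, 6, ….
For ounce: o+4=s, u+5=z, n+6=t, c+7=j, e+8=m.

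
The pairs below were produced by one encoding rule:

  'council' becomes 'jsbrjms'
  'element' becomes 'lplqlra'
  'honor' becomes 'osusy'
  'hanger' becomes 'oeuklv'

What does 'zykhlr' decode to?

Shifts by position in council: pos 0: c→j (+7), pos 1: o→s (+4), pos 2: u→b (+7), pos 3: n→r (+4) — repeating every 2. A repeating key of period 2 is used — shifts +7, +4 over and over.
Undoing it on zykhlr: z−7=s, y−4=u, k−7=d, h−4=d, l−7=e, r−4=n.

sudden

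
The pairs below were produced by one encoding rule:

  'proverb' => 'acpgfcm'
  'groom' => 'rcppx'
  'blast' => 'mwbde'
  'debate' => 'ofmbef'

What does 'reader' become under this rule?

The shift depends on letter class: consonant p→a is +11, but vowel o→p is +1. The rule splits by letter class: vowels +1, consonants +11.
For reader: r(cons)+11=c, e(vowel)+1=f, a(vowel)+1=b, d(cons)+11=o, e(vowel)+1=f, r(cons)+11=c.

cfbofc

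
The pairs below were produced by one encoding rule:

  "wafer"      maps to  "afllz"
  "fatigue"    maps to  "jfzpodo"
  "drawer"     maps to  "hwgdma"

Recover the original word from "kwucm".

In wafer: w→a is +4, a→f is +5, f→l is +6, e→l is +7 — the shift increases by 1 each position. Letter i (0-indexed) is shifted by i+4, so successive shifts are 4, 5, 6, ….
Decoding kwucm: k−4=g, w−5=r, u−6=o, c−7=v, m−8=e.

grove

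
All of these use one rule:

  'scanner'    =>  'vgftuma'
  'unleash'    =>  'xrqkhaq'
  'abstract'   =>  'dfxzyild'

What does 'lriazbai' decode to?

industry

In scanner: s→v is +3, c→g is +4, a→f is +5, n→t is +6 — the shift increases by 1 each position. Letter i (0-indexed) is shifted by i+3, so successive shifts are 3, 4, 5, ….
Decoding lriazbai: l−3=i, r−4=n, i−5=d, a−6=u, z−7=s, b−8=t, a−9=r, i−10=y.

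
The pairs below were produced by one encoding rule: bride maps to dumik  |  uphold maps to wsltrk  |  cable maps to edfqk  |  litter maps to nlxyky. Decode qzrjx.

In bride: b→d is +2, r→u is +3, i→m is +4, d→i is +5 — the shift increases by 1 each position. The shift increases by 1 at each position, starting from +2: 2, 3, 4, ….
Reversing it on qzrjx: q−2=o, z−3=w, r−4=n, j−5=e, x−6=r.

owner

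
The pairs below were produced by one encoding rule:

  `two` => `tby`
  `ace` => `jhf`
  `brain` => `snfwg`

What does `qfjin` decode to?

ideal

The output letters match the input read backwards, each shifted +5: two reversed is owt. The word is reversed, then every letter is shifted forward by 5.
Reversing it on qfjin: shift back: q−5=l, f−5=a, j−5=e, i−5=d, n−5=i → laedi; then reverse → ideal.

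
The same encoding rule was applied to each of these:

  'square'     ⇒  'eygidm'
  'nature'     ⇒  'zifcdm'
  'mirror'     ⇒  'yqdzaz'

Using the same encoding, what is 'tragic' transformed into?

fzmouk

Shifts by position in square: pos 0: s→e (+12), pos 1: q→y (+8), pos 2: u→g (+12), pos 3: a→i (+8) — repeating every 2. A repeating key of period 2 is used — shifts +12, +8 over and over.
Applying it to tragic: t+12=f, r+8=z, a+12=m, g+8=o, i+12=u, c+8=k.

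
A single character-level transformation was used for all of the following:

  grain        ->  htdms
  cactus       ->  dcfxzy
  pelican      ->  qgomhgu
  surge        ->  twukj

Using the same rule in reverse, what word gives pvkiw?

other

In grain: g→h is +1, r→t is +2, a→d is +3, i→m is +4 — the shift increases by 1 each position. Letter i (0-indexed) is shifted by i+1, so successive shifts are 1, 2, 3, ….
Decoding pvkiw: p−1=o, v−2=t, k−3=h, i−4=e, w−5=r.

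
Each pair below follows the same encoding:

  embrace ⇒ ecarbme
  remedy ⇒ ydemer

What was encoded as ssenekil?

likeness

It's just the letters in reverse order.
Decoding ssenekil: then reverse → likeness.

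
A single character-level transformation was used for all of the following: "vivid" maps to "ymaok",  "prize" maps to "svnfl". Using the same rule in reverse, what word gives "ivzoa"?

In vivid: v→y is +3, i→m is +4, v→a is +5, i→o is +6 — the shift increases by 1 each position. Letter i (0-indexed) is shifted by i+3, so successive shifts are 3, 4, 5, ….
Undoing it on ivzoa: i−3=f, v−4=r, z−5=u, o−6=i, a−7=t.

fruit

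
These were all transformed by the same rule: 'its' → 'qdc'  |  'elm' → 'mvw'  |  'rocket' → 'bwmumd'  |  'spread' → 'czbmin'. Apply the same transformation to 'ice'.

The shift depends on letter class: consonant t→d is +10, but vowel i→q is +8. Two shifts are in play — +8 for a/e/i/o/u, +10 for every other letter.
For ice: i(vowel)+8=q, c(cons)+10=m, e(vowel)+8=m.

qmm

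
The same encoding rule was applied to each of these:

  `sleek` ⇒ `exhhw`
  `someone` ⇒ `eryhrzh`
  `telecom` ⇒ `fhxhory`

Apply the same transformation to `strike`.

The rule splits by letter class: vowels +3, consonants +12.
For strike: s(cons)+12=e, t(cons)+12=f, r(cons)+12=d, i(vowel)+3=l, k(cons)+12=w, e(vowel)+3=h.

efdlwh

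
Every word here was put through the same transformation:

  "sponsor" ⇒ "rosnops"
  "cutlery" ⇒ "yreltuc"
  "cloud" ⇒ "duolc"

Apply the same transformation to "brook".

koorb

The output letters match the input read backwards: sponsor reversed is rosnops. The word is simply reversed.
On brook: reverse → koorb.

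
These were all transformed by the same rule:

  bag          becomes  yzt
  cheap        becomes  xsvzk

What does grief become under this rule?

tirvu

Each pair mirrors across the alphabet (b↔y, a↔z, g↔t): positions sum to 25. Letters are reflected about the middle of the alphabet (position → 25−position): Atbash.
On grief: g↔t, r↔i, i↔r, e↔v, f↔u.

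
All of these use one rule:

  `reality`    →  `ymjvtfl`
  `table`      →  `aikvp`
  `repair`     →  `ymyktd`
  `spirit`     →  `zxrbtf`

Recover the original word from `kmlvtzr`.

Each letter shifts forward by (position + 7), i.e. 7, 8, 9, … — the shift grows by one for each successive letter.
Decoding kmlvtzr: k−7=d, m−8=e, l−9=c, v−10=l, t−11=i, z−12=n, r−13=e.

decline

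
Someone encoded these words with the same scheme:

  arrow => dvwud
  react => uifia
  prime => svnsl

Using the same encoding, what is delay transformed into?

In arrow: a→d is +3, r→v is +4, r→w is +5, o→u is +6 — the shift increases by 1 each position. The shift increases by 1 at each position, starting from +3: 3, 4, 5, ….
For delay: d+3=g, e+4=i, l+5=q, a+6=g, y+7=f.

giqgf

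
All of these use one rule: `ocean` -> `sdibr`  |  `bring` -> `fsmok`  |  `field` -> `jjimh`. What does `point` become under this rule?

It's a Vigenère-style cipher with numeric key [4,1]: position i shifts by key[i mod 2].
For point: p+4=t, o+1=p, i+4=m, n+1=o, t+4=x.

tpmox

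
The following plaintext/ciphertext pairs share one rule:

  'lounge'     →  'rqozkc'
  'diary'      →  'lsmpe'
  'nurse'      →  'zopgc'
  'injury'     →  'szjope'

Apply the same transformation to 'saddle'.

l(11)→r(17) and o(14)→q(16) fit y≡17x+12 (mod 26); the inverse of 17 mod 26 is 23. This is an affine cipher: with a=0,…,z=25, each position x becomes (17x+12) mod 26.
For saddle: s(18)→17·18+12≡6=g; a(0)→17·0+12≡12=m; d(3)→17·3+12≡11=l; d(3)→17·3+12≡11=l; l(11)→17·11+12≡17=r; e(4)→17·4+12≡2=c (all mod 26).

gmllrc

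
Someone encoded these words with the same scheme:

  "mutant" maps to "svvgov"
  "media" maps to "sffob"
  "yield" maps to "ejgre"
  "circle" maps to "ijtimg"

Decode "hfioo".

begin

A repeating key of period 3 is used — shifts +6, +1, +2 over and over.
Reversing it on hfioo: h−6=b, f−1=e, i−2=g, o−6=i, o−1=n.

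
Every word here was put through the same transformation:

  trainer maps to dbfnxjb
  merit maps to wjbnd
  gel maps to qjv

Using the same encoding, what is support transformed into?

Two shifts are in play — +5 for a/e/i/o/u, +10 for every other letter.
On support: s(cons)+10=c, u(vowel)+5=z, p(cons)+10=z, p(cons)+10=z, o(vowel)+5=t, r(cons)+10=b, t(cons)+10=d.

czzztbd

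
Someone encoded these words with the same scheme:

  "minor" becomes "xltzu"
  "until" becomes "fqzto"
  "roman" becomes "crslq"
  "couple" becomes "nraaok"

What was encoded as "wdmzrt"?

lagoon

Shifts by position in minor: pos 0: m→x (+11), pos 1: i→l (+3), pos 2: n→t (+6), pos 3: o→z (+11), pos 4: r→u (+3) — repeating every 3. A repeating key of period 3 is used — shifts +11, +3, +6 over and over.
Decoding wdmzrt: w−11=l, d−3=a, m−6=g, z−11=o, r−3=o, t−6=n.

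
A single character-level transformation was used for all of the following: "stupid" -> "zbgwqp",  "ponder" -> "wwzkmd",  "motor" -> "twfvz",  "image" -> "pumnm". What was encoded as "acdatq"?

Shifts by position in stupid: pos 0: s→z (+7), pos 1: t→b (+8), pos 2: u→g (+12), pos 3: p→w (+7), pos 4: i→q (+8), pos 5: d→p (+12) — repeating every 3. It's a Vigenère-style cipher with numeric key [7,8,12]: position i shifts by key[i mod 3].
Decoding acdatq: a−7=t, c−8=u, d−12=r, a−7=t, t−8=l, q−12=e.

turtle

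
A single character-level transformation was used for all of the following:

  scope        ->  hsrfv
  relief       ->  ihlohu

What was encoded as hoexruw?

trouble

Read the word backwards and shift each letter +3.
Undoing it on hoexruw: shift back: h−3=e, o−3=l, e−3=b, x−3=u, r−3=o, u−3=r, w−3=t → elbuort; then reverse → trouble.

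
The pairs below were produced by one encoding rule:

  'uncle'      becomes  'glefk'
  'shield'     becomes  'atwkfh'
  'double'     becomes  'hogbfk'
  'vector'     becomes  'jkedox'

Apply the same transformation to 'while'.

u(20)→g(6) and n(13)→l(11) fit y≡3x+24 (mod 26); the inverse of 3 mod 26 is 9. This is an affine cipher: with a=0,…,z=25, each position x becomes (3x+24) mod 26.
For while: w(22)→3·22+24≡12=m; h(7)→3·7+24≡19=t; i(8)→3·8+24≡22=w; l(11)→3·11+24≡5=f; e(4)→3·4+24≡10=k (all mod 26).

mtwfk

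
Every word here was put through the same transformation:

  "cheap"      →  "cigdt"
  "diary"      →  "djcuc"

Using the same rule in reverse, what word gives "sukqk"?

In cheap: c→c is +0, h→i is +1, e→g is +2, a→d is +3 — the shift increases by 1 each position. Each letter shifts forward by its position index (0, 1, 2, …) — the shift grows by one for each successive letter.
Undoing it on sukqk: s−0=s, u−1=t, k−2=i, q−3=n, k−4=g.

sting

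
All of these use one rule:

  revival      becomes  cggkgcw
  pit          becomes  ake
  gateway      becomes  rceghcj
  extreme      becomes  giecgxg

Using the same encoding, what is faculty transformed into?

qcnwwej

Vowels shift forward by 2 and consonants shift forward by 11.
Applying it to faculty: f(cons)+11=q, a(vowel)+2=c, c(cons)+11=n, u(vowel)+2=w, l(cons)+11=w, t(cons)+11=e, y(cons)+11=j.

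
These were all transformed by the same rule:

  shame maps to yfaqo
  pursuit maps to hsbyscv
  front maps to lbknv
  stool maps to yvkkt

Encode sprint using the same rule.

yhbcnv

This is an affine cipher: with a=0,…,z=25, each position x becomes (23x+0) mod 26.
Applying it to sprint: s(18)→23·18+0≡24=y; p(15)→23·15+0≡7=h; r(17)→23·17+0≡1=b; i(8)→23·8+0≡2=c; n(13)→23·13+0≡13=n; t(19)→23·19+0≡21=v (all mod 26).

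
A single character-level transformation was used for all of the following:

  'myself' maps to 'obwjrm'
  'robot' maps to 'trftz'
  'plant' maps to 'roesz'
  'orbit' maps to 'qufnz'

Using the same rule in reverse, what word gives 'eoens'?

In myself: m→o is +2, y→b is +3, s→w is +4, e→j is +5 — the shift increases by 1 each position. Letter i (0-indexed) is shifted by i+2, so successive shifts are 2, 3, 4, ….
Undoing it on eoens: e−2=c, o−3=l, e−4=a, n−5=i, s−6=m.

claim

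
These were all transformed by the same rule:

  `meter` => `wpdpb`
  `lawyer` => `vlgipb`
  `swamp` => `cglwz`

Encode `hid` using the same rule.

Vowels shift forward by 11 and consonants shift forward by 10.
For hid: h(cons)+10=r, i(vowel)+11=t, d(cons)+10=n.

rtn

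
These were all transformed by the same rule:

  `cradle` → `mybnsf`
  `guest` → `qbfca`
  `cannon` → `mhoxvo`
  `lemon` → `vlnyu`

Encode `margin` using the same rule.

Shifts by position in cradle: pos 0: c→m (+10), pos 1: r→y (+7), pos 2: a→b (+1), pos 3: d→n (+10), pos 4: l→s (+7), pos 5: e→f (+1) — repeating every 3. The shifts repeat in a cycle of length 3: positions 0,1,… shift by +10, +7, +1, then the pattern repeats.
Applying it to margin: m+10=w, a+7=h, r+1=s, g+10=q, i+7=p, n+1=o.

whsqpo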